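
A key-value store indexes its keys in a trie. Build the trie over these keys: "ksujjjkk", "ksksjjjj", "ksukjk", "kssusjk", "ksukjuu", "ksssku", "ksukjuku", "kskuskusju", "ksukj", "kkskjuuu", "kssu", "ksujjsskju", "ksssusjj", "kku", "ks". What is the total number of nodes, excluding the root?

Trace insertions, counting only characters that open a new branch:
  "ksujjjkk" → 8 new (k, s, u, j, j, j, k, k)
  "ksksjjjj" → prefix "ks" already present; 6 new (k, s, j, j, j, j)
  "ksukjk" → prefix "ksu" already present; 3 new (k, j, k)
  "kssusjk" → prefix "ks" already present; 5 new (s, u, s, j, k)
  "ksukjuu" → prefix "ksukj" already present; 2 new (u, u)
  "ksssku" → prefix "kss" already present; 3 new (s, k, u)
  "ksukjuku" → prefix "ksukju" already present; 2 new (k, u)
  "kskuskusju" → prefix "ksk" already present; 7 new (u, s, k, u, s, j, u)
  "ksukj" → prefix "ksukj" already present; 0 new (none)
  "kkskjuuu" → prefix "k" already present; 7 new (k, s, k, j, u, u, u)
  "kssu" → prefix "kssu" already present; 0 new (none)
  "ksujjsskju" → prefix "ksujj" already present; 5 new (s, s, k, j, u)
  "ksssusjj" → prefix "ksss" already present; 4 new (u, s, j, j)
  "kku" → prefix "kk" already present; 1 new (u)
  "ks" → prefix "ks" already present; 0 new (none)
Total nodes = 8 + 6 + 3 + 5 + 2 + 3 + 2 + 7 + 0 + 7 + 0 + 5 + 4 + 1 + 0 = 53

53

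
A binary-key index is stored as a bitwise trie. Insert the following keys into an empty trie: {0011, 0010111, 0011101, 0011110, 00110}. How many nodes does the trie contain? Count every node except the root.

14

Trie structure (* marks end of a word):
(root)
└─ 0
   └─ 0
      └─ 1
         ├─ 0
         │  └─ 1
         │     └─ 1
         │        └─ 1 *
         └─ 1 *
            ├─ 0 *
            └─ 1
               ├─ 0
               │  └─ 1 *
               └─ 1
                  └─ 0 *
Counting every labelled node above: 14.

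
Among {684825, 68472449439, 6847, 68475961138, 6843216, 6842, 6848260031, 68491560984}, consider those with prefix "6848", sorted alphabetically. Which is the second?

DFS of the "6848" subtree visits, in order: "684825", "6848260031"
Position 2: 6848260031

6848260031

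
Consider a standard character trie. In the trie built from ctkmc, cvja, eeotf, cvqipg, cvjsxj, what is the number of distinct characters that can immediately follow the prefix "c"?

Walk "c" from the root, arriving at one node.
Characters that immediately follow "c" among the stored strings: {t, v}.
That node has 2 child edges.

2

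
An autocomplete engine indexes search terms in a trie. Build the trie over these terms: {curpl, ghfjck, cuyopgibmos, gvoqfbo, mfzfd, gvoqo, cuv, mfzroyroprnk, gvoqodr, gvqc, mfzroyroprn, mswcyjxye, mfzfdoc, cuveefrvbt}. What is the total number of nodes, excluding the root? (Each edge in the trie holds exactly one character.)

Trace insertions, counting only characters that open a new branch:
  "curpl" → 5 new (c, u, r, p, l)
  "ghfjck" → 6 new (g, h, f, j, c, k)
  "cuyopgibmos" → prefix "cu" already present; 9 new (y, o, p, g, i, b, m, o, s)
  "gvoqfbo" → prefix "g" already present; 6 new (v, o, q, f, b, o)
  "mfzfd" → 5 new (m, f, z, f, d)
  "gvoqo" → prefix "gvoq" already present; 1 new (o)
  "cuv" → prefix "cu" already present; 1 new (v)
  "mfzroyroprnk" → prefix "mfz" already present; 9 new (r, o, y, r, o, p, r, n, k)
  "gvoqodr" → prefix "gvoqo" already present; 2 new (d, r)
  "gvqc" → prefix "gv" already present; 2 new (q, c)
  "mfzroyroprn" → prefix "mfzroyroprn" already present; 0 new (none)
  "mswcyjxye" → prefix "m" already present; 8 new (s, w, c, y, j, x, y, e)
  "mfzfdoc" → prefix "mfzfd" already present; 2 new (o, c)
  "cuveefrvbt" → prefix "cuv" already present; 7 new (e, e, f, r, v, b, t)
Total nodes = 5 + 6 + 9 + 6 + 5 + 1 + 1 + 9 + 2 + 2 + 0 + 8 + 2 + 7 = 63

63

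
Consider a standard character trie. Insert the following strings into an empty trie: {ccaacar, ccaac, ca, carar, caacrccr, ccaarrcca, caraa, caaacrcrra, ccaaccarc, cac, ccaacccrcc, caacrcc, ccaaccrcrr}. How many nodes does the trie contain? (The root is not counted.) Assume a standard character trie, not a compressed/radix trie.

43

Count nodes per top-level branch (shared prefixes stored once):
  'c'-branch (ca, caaacrcrra, caacrcc, caacrccr, cac, caraa, carar, ccaac, ccaacar, ccaaccarc, ccaacccrcc, ccaaccrcrr, ccaarrcca): 43 nodes
Sum: 43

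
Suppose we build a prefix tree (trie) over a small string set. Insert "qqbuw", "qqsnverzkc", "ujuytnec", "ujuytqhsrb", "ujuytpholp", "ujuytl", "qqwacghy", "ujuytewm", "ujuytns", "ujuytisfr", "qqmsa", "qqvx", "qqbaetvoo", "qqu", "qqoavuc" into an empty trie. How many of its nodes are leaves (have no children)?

15

Leaves are exactly the stored words that no other stored word extends.
Those words: "qqbaetvoo", "qqbuw", "qqmsa", "qqoavuc", "qqsnverzkc", "qqu", "qqvx", "qqwacghy", "ujuytewm", "ujuytisfr", "ujuytl", "ujuytnec", "ujuytns", "ujuytpholp", "ujuytqhsrb"
Leaf count: 15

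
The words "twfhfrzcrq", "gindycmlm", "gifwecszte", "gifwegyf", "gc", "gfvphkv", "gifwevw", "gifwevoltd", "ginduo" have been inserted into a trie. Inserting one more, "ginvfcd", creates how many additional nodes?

4

"gin" is already a path in the trie; the remaining "vfcd" must be added.
Each of the 4 remaining characters creates one node.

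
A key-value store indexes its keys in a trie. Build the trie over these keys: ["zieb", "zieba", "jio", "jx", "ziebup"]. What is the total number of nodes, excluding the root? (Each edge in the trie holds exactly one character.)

11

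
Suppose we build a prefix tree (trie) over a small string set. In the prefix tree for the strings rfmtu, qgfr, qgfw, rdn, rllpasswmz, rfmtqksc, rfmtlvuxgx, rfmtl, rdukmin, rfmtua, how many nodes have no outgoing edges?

Leaves are exactly the stored words that no other stored word extends.
Those words: "qgfr", "qgfw", "rdn", "rdukmin", "rfmtlvuxgx", "rfmtqksc", "rfmtua", "rllpasswmz"
Leaf count: 8

8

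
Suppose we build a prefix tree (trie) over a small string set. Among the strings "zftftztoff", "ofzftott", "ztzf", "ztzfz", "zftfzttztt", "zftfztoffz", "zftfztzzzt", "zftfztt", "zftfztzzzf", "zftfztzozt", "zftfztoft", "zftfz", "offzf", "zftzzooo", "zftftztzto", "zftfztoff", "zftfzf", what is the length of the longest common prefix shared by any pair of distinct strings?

Equivalently: take the maximum, over all pairs, of their longest common prefix length.
"zftfztoff" and "zftfztoffz" agree on "zftfztoff" (9 characters) before diverging; nothing deeper is shared.
Longest shared-prefix length: 9

9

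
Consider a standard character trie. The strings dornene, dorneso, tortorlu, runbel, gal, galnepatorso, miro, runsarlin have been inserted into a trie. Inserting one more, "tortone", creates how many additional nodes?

Walking "tortone" from the root, the first 5 characters ("torto") follow existing edges; "n" is the first miss.
New nodes needed: |"tortone"| − 5 = 7 − 5 = 2.

2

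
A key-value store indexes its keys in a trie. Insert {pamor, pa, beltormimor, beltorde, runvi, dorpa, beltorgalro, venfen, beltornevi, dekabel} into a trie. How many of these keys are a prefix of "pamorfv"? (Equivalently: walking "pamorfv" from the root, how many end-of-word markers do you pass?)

2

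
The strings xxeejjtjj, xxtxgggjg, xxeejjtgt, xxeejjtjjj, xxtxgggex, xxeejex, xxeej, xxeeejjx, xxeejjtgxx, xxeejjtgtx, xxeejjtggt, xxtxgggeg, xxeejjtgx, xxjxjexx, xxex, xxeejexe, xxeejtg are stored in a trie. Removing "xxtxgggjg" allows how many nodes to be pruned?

After clearing the end-marker at "xxtxgggjg", prune upward until reaching a node still needed by another word.
The suffix "jg" (2 nodes) is used only by "xxtxgggjg"; the node for "xxtxggg" still has the child "e", so pruning stops there.
Nodes removed: 2

2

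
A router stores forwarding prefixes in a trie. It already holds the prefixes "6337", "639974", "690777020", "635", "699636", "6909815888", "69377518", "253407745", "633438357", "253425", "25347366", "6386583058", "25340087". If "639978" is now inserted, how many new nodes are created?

The longest prefix of "639978" already in the trie is "63997" (length 5).
So 6 − 5 = 1 new nodes.

1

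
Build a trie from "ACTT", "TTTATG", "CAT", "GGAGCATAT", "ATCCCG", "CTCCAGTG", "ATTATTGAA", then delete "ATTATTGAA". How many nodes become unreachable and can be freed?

Walk "ATTATTGAA" from the leaf back toward the root, removing each node that no remaining word uses.
The suffix "TATTGAA" (7 nodes) is used only by "ATTATTGAA"; the node for "AT" still has the child "C", so pruning stops there.
Nodes removed: 7

7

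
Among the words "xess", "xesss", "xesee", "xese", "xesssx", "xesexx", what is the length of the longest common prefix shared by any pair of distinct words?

The deepest shared node is where two words last agree before diverging.
"xesss" and "xesssx" agree on "xesss" (5 characters) before diverging; nothing deeper is shared.
Longest shared-prefix length: 5

5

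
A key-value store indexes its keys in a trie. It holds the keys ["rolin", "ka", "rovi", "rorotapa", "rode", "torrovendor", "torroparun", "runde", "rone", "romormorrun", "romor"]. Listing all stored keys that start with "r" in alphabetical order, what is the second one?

rolin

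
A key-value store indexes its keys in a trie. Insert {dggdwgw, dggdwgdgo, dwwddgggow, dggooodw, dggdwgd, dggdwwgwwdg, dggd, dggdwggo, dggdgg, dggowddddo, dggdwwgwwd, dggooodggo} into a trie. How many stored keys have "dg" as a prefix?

Walk to "dg"; the words in its subtree are exactly those with that prefix.
Matches: "dggd", "dggdgg", "dggdwgd", "dggdwgdgo", "dggdwggo", "dggdwgw", "dggdwwgwwd", "dggdwwgwwdg", "dggooodggo", "dggooodw", "dggowddddo"
Count: 11

11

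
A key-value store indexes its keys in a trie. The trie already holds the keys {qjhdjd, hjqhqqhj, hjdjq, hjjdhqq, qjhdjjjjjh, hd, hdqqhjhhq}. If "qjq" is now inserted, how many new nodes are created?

1

"qj" is already a path in the trie; the remaining "q" must be added.
So 3 − 2 = 1 new nodes.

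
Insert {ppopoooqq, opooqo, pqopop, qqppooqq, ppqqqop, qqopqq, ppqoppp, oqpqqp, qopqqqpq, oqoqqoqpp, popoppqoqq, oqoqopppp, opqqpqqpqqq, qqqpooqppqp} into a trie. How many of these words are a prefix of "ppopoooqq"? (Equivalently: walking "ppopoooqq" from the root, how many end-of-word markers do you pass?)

1

Check each prefix of "ppopoooqq" against the stored set — each match is an end-marker on the path.
Prefixes of the query that are stored words: "ppopoooqq"
Count: 1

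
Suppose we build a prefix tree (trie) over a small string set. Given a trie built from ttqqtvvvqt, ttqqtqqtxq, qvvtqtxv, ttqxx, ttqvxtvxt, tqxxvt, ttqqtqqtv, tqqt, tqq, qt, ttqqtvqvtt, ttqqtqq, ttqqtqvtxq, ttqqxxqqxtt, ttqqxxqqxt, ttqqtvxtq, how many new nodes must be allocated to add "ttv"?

Walking "ttv" from the root, the first 2 characters ("tt") follow existing edges; "v" is the first miss.
Each of the 1 remaining characters creates one node.

1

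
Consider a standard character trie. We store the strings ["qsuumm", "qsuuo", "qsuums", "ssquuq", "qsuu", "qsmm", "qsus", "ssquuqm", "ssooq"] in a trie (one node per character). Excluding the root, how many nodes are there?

Count nodes per top-level branch (shared prefixes stored once):
  'q'-branch (qsmm, qsus, qsuu, qsuumm, qsuums, qsuuo): 11 nodes
  's'-branch (ssooq, ssquuq, ssquuqm): 10 nodes
Sum: 21

21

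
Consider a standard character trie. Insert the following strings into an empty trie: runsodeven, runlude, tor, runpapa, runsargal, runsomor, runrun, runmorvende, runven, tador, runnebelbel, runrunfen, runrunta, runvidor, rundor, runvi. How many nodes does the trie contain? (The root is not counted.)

Count nodes per top-level branch (shared prefixes stored once):
  'r'-branch (rundor, runlude, runmorvende, runnebelbel, runpapa, runrun, runrunfen, runrunta, runsargal, runsodeven, runsomor, runven, runvi, runvidor): 60 nodes
  't'-branch (tador, tor): 7 nodes
Sum: 67

67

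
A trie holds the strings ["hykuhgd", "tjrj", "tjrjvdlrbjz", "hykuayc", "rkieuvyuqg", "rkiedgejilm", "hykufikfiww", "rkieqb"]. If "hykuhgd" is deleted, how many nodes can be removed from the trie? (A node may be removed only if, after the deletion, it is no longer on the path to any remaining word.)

Walk "hykuhgd" from the leaf back toward the root, removing each node that no remaining word uses.
The suffix "hgd" (3 nodes) is used only by "hykuhgd"; the node for "hyku" still has the child "a", so pruning stops there.
Nodes removed: 3

3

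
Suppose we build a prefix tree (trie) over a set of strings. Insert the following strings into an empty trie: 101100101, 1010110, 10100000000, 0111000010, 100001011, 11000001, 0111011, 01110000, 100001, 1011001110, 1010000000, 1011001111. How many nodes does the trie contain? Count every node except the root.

50

Trace insertions, counting only characters that open a new branch:
  "101100101" → 9 new (1, 0, 1, 1, 0, 0, 1, 0, 1)
  "1010110" → prefix "101" already present; 4 new (0, 1, 1, 0)
  "10100000000" → prefix "1010" already present; 7 new (0, 0, 0, 0, 0, 0, 0)
  "0111000010" → 10 new (0, 1, 1, 1, 0, 0, 0, 0, 1, 0)
  "100001011" → prefix "10" already present; 7 new (0, 0, 0, 1, 0, 1, 1)
  "11000001" → prefix "1" already present; 7 new (1, 0, 0, 0, 0, 0, 1)
  "0111011" → prefix "01110" already present; 2 new (1, 1)
  "01110000" → prefix "01110000" already present; 0 new (none)
  "100001" → prefix "100001" already present; 0 new (none)
  "1011001110" → prefix "1011001" already present; 3 new (1, 1, 0)
  "1010000000" → prefix "1010000000" already present; 0 new (none)
  "1011001111" → prefix "101100111" already present; 1 new (1)
Total nodes = 9 + 4 + 7 + 10 + 7 + 7 + 2 + 0 + 0 + 3 + 0 + 1 = 50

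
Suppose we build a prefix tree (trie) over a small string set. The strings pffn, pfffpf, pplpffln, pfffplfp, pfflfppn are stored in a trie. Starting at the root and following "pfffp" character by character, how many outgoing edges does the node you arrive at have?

2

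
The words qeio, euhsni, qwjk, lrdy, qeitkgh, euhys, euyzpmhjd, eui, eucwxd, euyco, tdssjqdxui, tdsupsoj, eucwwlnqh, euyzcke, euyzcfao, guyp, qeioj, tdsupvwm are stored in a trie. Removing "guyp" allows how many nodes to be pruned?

4

After clearing the end-marker at "guyp", prune upward until reaching a node still needed by another word.
No other word shares any prefix with "guyp", so all 4 of its nodes go.
Nodes removed: 4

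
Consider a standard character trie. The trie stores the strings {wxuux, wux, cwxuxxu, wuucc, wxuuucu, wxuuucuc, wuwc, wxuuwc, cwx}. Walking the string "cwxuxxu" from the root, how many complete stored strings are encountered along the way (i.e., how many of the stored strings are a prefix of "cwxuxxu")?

2

Check each prefix of "cwxuxxu" against the stored set — each match is an end-marker on the path.
Prefixes of the query that are stored words: "cwx", "cwxuxxu"
Count: 2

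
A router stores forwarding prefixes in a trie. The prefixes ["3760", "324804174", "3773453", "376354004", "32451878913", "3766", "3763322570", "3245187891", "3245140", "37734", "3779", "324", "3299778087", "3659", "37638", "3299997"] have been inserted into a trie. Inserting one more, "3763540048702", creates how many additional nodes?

"376354004" is already a path in the trie; the remaining "8702" must be added.
Each of the 4 remaining characters creates one node.

4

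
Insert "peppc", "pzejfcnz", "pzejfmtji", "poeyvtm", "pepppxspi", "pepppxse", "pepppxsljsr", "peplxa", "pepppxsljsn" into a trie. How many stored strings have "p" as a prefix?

Traverse to the node for "p", then collect every word in that subtree.
Matches: "peplxa", "peppc", "pepppxse", "pepppxsljsn", "pepppxsljsr", "pepppxspi", "poeyvtm", "pzejfcnz", "pzejfmtji"
Count: 9

9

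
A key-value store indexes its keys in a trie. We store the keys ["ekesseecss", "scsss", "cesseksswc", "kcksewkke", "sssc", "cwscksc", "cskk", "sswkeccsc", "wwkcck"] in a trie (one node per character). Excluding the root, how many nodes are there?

For each word, the new-node count is its length minus the longest prefix already in the trie:
  "ekesseecss" → 10 new (e, k, e, s, s, e, e, c, s, s)
  "scsss" → 5 new (s, c, s, s, s)
  "cesseksswc" → 10 new (c, e, s, s, e, k, s, s, w, c)
  "kcksewkke" → 9 new (k, c, k, s, e, w, k, k, e)
  "sssc" → prefix "s" already present; 3 new (s, s, c)
  "cwscksc" → prefix "c" already present; 6 new (w, s, c, k, s, c)
  "cskk" → prefix "c" already present; 3 new (s, k, k)
  "sswkeccsc" → prefix "ss" already present; 7 new (w, k, e, c, c, s, c)
  "wwkcck" → 6 new (w, w, k, c, c, k)
Total nodes = 10 + 5 + 10 + 9 + 3 + 6 + 3 + 7 + 6 = 59

59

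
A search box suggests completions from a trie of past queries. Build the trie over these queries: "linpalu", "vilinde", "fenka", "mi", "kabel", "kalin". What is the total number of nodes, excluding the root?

29

Insert word by word; a character creates a node only if that edge doesn't already exist:
  "linpalu" → 7 new (l, i, n, p, a, l, u)
  "vilinde" → 7 new (v, i, l, i, n, d, e)
  "fenka" → 5 new (f, e, n, k, a)
  "mi" → 2 new (m, i)
  "kabel" → 5 new (k, a, b, e, l)
  "kalin" → prefix "ka" already present; 3 new (l, i, n)
Total nodes = 7 + 7 + 5 + 2 + 5 + 3 = 29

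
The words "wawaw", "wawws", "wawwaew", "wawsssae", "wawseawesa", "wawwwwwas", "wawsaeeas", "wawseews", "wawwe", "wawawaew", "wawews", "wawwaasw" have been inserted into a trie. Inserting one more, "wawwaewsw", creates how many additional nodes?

The longest prefix of "wawwaewsw" already in the trie is "wawwaew" (length 7).
New nodes needed: |"wawwaewsw"| − 7 = 9 − 7 = 2.

2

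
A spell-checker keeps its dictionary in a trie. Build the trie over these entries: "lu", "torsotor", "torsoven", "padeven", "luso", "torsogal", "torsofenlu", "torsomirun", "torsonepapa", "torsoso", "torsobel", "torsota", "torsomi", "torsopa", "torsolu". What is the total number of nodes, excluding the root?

51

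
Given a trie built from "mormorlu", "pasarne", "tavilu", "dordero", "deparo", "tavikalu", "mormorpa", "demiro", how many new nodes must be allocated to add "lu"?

No existing word starts with "l", so every character of "lu" needs a new node.
2 − 0 = 2 new nodes.

2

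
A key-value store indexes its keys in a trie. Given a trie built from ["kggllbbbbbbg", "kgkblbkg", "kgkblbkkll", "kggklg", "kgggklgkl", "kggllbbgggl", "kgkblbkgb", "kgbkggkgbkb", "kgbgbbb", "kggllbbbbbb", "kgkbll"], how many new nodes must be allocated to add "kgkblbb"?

"kgkblb" is already a path in the trie; the remaining "b" must be added.
So 7 − 6 = 1 new nodes.

1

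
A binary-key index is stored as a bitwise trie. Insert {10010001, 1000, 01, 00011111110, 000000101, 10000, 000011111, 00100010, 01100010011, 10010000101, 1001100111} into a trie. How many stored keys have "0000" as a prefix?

Traverse to the node for "0000", then collect every word in that subtree.
Matches: "000000101", "000011111"
Count: 2

2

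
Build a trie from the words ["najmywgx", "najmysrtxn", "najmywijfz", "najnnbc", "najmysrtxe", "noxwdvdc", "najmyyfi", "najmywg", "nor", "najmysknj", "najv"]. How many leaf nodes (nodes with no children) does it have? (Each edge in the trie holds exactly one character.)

A leaf is a node with no children — equivalently, the end of a word that is not a proper prefix of any other stored word.
Those words: "najmysknj", "najmysrtxe", "najmysrtxn", "najmywgx", "najmywijfz", "najmyyfi", "najnnbc", "najv", "nor", "noxwdvdc"
Leaf count: 10

10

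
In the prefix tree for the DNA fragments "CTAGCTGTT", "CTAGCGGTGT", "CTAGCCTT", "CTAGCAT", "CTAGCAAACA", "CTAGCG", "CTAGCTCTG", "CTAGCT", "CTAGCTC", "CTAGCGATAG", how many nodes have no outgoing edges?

A leaf is a node with no children — equivalently, the end of a word that is not a proper prefix of any other stored word.
Those words: "CTAGCAAACA", "CTAGCAT", "CTAGCCTT", "CTAGCGATAG", "CTAGCGGTGT", "CTAGCTCTG", "CTAGCTGTT"
Leaf count: 7

7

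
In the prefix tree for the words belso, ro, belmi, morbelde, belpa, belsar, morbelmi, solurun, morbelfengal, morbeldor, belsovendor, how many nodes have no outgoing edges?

10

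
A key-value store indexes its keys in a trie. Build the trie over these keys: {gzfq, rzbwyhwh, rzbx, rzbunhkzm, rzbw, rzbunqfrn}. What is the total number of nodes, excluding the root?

23

For each word, the new-node count is its length minus the longest prefix already in the trie:
  "gzfq" → 4 new (g, z, f, q)
  "rzbwyhwh" → 8 new (r, z, b, w, y, h, w, h)
  "rzbx" → prefix "rzb" already present; 1 new (x)
  "rzbunhkzm" → prefix "rzb" already present; 6 new (u, n, h, k, z, m)
  "rzbw" → prefix "rzbw" already present; 0 new (none)
  "rzbunqfrn" → prefix "rzbun" already present; 4 new (q, f, r, n)
Total nodes = 4 + 8 + 1 + 6 + 0 + 4 = 23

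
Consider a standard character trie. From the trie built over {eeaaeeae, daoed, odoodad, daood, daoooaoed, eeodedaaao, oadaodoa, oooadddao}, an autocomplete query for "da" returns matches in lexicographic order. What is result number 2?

Filter for "da…" and sort: "daoed", "daood", "daoooaoed"
The 2nd is daood.

daood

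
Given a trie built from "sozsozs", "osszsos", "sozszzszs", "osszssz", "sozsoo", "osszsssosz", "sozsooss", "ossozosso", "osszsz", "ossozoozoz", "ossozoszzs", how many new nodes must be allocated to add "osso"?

0

Every character of "osso" already lies on an existing path (it is a prefix of some stored word).
No new nodes are needed: 0.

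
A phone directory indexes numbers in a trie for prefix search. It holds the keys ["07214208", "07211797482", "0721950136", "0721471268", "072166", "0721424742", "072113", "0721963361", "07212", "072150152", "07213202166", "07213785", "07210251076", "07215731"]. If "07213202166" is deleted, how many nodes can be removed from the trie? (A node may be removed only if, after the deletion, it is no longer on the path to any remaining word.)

After clearing the end-marker at "07213202166", prune upward until reaching a node still needed by another word.
The suffix "202166" (6 nodes) is used only by "07213202166"; the node for "07213" still has the child "7", so pruning stops there.
Nodes removed: 6

6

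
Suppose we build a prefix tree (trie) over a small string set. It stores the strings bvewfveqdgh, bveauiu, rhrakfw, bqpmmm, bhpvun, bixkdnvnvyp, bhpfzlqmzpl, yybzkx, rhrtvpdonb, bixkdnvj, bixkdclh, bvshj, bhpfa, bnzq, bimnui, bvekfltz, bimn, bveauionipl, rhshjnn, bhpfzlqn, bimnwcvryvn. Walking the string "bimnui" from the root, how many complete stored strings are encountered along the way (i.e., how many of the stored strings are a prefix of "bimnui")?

Check each prefix of "bimnui" against the stored set — each match is an end-marker on the path.
Prefixes of the query that are stored words: "bimn", "bimnui"
Count: 2

2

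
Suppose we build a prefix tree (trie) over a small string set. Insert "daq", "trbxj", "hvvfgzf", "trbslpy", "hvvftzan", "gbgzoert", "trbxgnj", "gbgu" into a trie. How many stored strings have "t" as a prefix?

3

Walk to "t"; the words in its subtree are exactly those with that prefix.
Words under "t": trbslpy, trbxgnj, trbxj
Count: 3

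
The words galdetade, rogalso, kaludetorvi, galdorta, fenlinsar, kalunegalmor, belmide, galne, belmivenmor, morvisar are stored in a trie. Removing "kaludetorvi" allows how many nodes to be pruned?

7

After clearing the end-marker at "kaludetorvi", prune upward until reaching a node still needed by another word.
The suffix "detorvi" (7 nodes) is used only by "kaludetorvi"; the node for "kalu" still has the child "n", so pruning stops there.
Nodes removed: 7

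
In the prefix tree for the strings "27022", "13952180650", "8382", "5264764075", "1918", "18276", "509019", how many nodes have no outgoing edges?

Leaves are exactly the stored words that no other stored word extends.
Those words: "13952180650", "18276", "1918", "27022", "509019", "5264764075", "8382"
Leaf count: 7

7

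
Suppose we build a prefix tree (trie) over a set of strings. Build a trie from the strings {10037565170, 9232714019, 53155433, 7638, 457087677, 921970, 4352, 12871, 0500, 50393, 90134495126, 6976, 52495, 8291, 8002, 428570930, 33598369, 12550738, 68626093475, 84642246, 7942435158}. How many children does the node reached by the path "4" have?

Walk "4" from the root, arriving at one node.
Distinct next characters after "4": 2, 3, 5.
That node has 3 child edges.

3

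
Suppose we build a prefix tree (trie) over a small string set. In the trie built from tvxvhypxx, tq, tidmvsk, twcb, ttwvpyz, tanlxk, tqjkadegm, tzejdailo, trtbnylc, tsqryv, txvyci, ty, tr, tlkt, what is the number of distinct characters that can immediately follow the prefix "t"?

Follow the path "t" to its node, then look at its outgoing edges.
Distinct next characters after "t": a, i, l, q, r, s, t, v, w, x, y, z.
That node has 12 child edges.

12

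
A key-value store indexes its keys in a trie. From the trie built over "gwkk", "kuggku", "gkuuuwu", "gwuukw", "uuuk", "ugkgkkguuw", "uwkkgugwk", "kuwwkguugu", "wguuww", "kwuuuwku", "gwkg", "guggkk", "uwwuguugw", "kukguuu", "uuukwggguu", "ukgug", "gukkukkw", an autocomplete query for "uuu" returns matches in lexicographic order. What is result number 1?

uuuk

Words with prefix "uuu", in lexicographic order: "uuuk", "uuukwggguu"
The 1st is uuuk.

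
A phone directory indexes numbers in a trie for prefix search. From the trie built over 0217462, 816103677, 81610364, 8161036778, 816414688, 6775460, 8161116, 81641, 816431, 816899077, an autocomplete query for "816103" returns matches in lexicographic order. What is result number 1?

DFS of the "816103" subtree visits, in order: "81610364", "816103677", "8161036778"
The 1st is 81610364.

81610364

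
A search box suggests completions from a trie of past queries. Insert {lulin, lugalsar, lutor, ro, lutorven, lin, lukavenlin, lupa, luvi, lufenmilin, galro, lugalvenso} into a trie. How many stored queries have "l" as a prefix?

10

Filter for entries beginning with "l":
Matches: "lin", "lufenmilin", "lugalsar", "lugalvenso", "lukavenlin", "lulin", "lupa", "lutor", "lutorven", "luvi"
Count: 10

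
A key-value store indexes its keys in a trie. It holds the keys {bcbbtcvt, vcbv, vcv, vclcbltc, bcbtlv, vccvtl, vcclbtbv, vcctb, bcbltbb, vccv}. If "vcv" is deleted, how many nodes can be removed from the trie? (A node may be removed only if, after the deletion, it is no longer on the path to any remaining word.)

1

Walk "vcv" from the leaf back toward the root, removing each node that no remaining word uses.
The suffix "v" (1 node) is used only by "vcv"; the node for "vc" still has the child "b", so pruning stops there.
Nodes removed: 1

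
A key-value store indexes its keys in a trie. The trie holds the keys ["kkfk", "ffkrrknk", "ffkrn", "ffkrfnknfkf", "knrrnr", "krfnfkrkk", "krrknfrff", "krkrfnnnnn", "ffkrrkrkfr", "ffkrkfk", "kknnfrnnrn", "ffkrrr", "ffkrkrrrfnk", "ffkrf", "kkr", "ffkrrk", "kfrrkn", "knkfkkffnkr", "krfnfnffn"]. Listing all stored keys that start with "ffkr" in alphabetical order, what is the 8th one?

ffkrrkrkfr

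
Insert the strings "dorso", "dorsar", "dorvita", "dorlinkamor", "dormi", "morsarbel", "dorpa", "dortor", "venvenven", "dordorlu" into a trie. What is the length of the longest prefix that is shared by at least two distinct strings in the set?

Equivalently: take the maximum, over all pairs, of their longest common prefix length.
"dorsar" and "dorso" agree on "dors" (4 characters) before diverging; nothing deeper is shared.
Longest shared-prefix length: 4

4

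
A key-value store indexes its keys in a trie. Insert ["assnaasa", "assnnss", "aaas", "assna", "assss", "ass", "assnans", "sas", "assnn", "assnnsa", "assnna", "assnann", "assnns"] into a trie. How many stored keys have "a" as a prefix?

12

Traverse to the node for "a", then collect every word in that subtree.
Words under "a": aaas, ass, assna, assnaasa, assnann, assnans, assnn, assnna, assnns, assnnsa, assnnss, assss
Count: 12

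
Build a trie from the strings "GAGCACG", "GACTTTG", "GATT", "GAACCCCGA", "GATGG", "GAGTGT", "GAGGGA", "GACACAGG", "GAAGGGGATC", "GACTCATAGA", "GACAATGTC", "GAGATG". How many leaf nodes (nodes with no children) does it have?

12

Leaves are exactly the stored words that no other stored word extends.
Those words: "GAACCCCGA", "GAAGGGGATC", "GACAATGTC", "GACACAGG", "GACTCATAGA", "GACTTTG", "GAGATG", "GAGCACG", "GAGGGA", "GAGTGT", "GATGG", "GATT"
Leaf count: 12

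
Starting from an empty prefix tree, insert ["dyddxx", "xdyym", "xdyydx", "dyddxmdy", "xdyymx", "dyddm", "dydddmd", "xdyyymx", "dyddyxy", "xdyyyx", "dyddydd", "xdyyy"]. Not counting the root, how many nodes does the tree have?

30

Trace insertions, counting only characters that open a new branch:
  "dyddxx" → 6 new (d, y, d, d, x, x)
  "xdyym" → 5 new (x, d, y, y, m)
  "xdyydx" → prefix "xdyy" already present; 2 new (d, x)
  "dyddxmdy" → prefix "dyddx" already present; 3 new (m, d, y)
  "xdyymx" → prefix "xdyym" already present; 1 new (x)
  "dyddm" → prefix "dydd" already present; 1 new (m)
  "dydddmd" → prefix "dydd" already present; 3 new (d, m, d)
  "xdyyymx" → prefix "xdyy" already present; 3 new (y, m, x)
  "dyddyxy" → prefix "dydd" already present; 3 new (y, x, y)
  "xdyyyx" → prefix "xdyyy" already present; 1 new (x)
  "dyddydd" → prefix "dyddy" already present; 2 new (d, d)
  "xdyyy" → prefix "xdyyy" already present; 0 new (none)
Total nodes = 6 + 5 + 2 + 3 + 1 + 1 + 3 + 3 + 3 + 1 + 2 + 0 = 30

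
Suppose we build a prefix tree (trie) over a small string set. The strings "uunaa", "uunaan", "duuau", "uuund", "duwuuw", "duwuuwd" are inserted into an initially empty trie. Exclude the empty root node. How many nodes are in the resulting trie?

Insert word by word; a character creates a node only if that edge doesn't already exist:
  "uunaa" → 5 new (u, u, n, a, a)
  "uunaan" → prefix "uunaa" already present; 1 new (n)
  "duuau" → 5 new (d, u, u, a, u)
  "uuund" → prefix "uu" already present; 3 new (u, n, d)
  "duwuuw" → prefix "du" already present; 4 new (w, u, u, w)
  "duwuuwd" → prefix "duwuuw" already present; 1 new (d)
Total nodes = 5 + 1 + 5 + 3 + 4 + 1 = 19

19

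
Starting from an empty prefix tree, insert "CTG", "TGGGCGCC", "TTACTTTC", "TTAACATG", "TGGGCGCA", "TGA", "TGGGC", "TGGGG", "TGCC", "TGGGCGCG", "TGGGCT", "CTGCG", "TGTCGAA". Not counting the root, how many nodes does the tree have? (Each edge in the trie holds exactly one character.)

For each word, the new-node count is its length minus the longest prefix already in the trie:
  "CTG" → 3 new (C, T, G)
  "TGGGCGCC" → 8 new (T, G, G, G, C, G, C, C)
  "TTACTTTC" → prefix "T" already present; 7 new (T, A, C, T, T, T, C)
  "TTAACATG" → prefix "TTA" already present; 5 new (A, C, A, T, G)
  "TGGGCGCA" → prefix "TGGGCGC" already present; 1 new (A)
  "TGA" → prefix "TG" already present; 1 new (A)
  "TGGGC" → prefix "TGGGC" already present; 0 new (none)
  "TGGGG" → prefix "TGGG" already present; 1 new (G)
  "TGCC" → prefix "TG" already present; 2 new (C, C)
  "TGGGCGCG" → prefix "TGGGCGC" already present; 1 new (G)
  "TGGGCT" → prefix "TGGGC" already present; 1 new (T)
  "CTGCG" → prefix "CTG" already present; 2 new (C, G)
  "TGTCGAA" → prefix "TG" already present; 5 new (T, C, G, A, A)
Total nodes = 3 + 8 + 7 + 5 + 1 + 1 + 0 + 1 + 2 + 1 + 1 + 2 + 5 = 37

37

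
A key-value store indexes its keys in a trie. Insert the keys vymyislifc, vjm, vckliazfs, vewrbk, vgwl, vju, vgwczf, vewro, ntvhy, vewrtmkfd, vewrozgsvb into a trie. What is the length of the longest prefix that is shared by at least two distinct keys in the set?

Equivalently: take the maximum, over all pairs, of their longest common prefix length.
"vewro" and "vewrozgsvb" agree on "vewro" (5 characters) before diverging; nothing deeper is shared.
Longest shared-prefix length: 5

5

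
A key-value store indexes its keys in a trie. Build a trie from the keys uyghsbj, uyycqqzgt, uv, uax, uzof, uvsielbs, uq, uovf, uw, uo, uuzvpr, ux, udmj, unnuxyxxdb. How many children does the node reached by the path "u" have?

11

The children of the "u" node are the distinct next characters among strings starting with "u".
Distinct next characters after "u": a, d, n, o, q, u, v, w, x, y, z.
That node has 11 child edges.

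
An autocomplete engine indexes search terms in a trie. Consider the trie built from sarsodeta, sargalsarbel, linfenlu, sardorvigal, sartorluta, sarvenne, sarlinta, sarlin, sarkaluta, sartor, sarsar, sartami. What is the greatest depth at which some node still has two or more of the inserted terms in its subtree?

The deepest shared node is where two words last agree before diverging.
"sarlin" and "sarlinta" agree on "sarlin" (6 characters) before diverging; nothing deeper is shared.
Longest shared-prefix length: 6

6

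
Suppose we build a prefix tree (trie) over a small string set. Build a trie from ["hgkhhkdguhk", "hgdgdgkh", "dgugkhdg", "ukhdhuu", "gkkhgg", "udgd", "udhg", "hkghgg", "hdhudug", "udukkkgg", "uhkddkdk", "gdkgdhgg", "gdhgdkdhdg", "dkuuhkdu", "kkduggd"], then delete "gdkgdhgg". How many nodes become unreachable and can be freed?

6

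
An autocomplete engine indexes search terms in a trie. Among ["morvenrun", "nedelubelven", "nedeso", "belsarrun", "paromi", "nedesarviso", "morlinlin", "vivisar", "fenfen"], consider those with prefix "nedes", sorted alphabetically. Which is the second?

nedeso

Filter for "nedes…" and sort: "nedesarviso", "nedeso"
The 2nd is nedeso.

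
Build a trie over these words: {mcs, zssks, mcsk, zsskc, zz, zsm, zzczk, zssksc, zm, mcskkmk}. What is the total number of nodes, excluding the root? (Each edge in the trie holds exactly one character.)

For each word, the new-node count is its length minus the longest prefix already in the trie:
  "mcs" → 3 new (m, c, s)
  "zssks" → 5 new (z, s, s, k, s)
  "mcsk" → prefix "mcs" already present; 1 new (k)
  "zsskc" → prefix "zssk" already present; 1 new (c)
  "zz" → prefix "z" already present; 1 new (z)
  "zsm" → prefix "zs" already present; 1 new (m)
  "zzczk" → prefix "zz" already present; 3 new (c, z, k)
  "zssksc" → prefix "zssks" already present; 1 new (c)
  "zm" → prefix "z" already present; 1 new (m)
  "mcskkmk" → prefix "mcsk" already present; 3 new (k, m, k)
Total nodes = 3 + 5 + 1 + 1 + 1 + 1 + 3 + 1 + 1 + 3 = 20

20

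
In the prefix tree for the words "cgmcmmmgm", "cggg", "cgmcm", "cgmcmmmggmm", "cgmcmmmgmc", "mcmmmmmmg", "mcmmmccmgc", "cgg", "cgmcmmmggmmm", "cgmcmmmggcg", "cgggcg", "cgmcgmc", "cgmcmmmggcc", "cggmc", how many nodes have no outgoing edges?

9

A leaf is a node with no children — equivalently, the end of a word that is not a proper prefix of any other stored word.
Those words: "cgggcg", "cggmc", "cgmcgmc", "cgmcmmmggcc", "cgmcmmmggcg", "cgmcmmmggmmm", "cgmcmmmgmc", "mcmmmccmgc", "mcmmmmmmg"
Leaf count: 9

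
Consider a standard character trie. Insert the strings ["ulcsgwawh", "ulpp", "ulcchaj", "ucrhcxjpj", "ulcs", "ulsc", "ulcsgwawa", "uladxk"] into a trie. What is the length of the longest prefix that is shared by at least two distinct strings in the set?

Look for the deepest trie node that still has at least two words in its subtree.
e.g. "ulcsgwawa" and "ulcsgwawh" share the prefix "ulcsgwaw" of length 8; no pair shares a longer one.
Longest shared-prefix length: 8

8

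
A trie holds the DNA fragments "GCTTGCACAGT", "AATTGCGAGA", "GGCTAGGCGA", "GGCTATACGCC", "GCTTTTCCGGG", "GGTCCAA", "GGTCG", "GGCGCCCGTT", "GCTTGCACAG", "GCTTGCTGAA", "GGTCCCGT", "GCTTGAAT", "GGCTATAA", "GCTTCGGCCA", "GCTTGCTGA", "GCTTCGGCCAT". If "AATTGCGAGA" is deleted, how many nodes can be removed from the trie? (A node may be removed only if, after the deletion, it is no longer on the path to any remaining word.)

10

A node on "AATTGCGAGA"'s path can go only if nothing else ends at it or branches off below it.
No other word shares any prefix with "AATTGCGAGA", so all 10 of its nodes go.
Nodes removed: 10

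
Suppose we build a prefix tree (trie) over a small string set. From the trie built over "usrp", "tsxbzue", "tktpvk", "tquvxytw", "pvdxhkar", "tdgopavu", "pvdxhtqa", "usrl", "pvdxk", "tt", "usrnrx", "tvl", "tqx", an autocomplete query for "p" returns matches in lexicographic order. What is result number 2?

Filter for "p…" and sort: "pvdxhkar", "pvdxhtqa", "pvdxk"
Position 2: pvdxhtqa

pvdxhtqa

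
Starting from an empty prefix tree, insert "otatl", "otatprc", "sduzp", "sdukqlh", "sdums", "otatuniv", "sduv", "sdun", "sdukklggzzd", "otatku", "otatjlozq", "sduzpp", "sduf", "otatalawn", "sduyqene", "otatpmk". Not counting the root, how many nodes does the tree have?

For each word, the new-node count is its length minus the longest prefix already in the trie:
  "otatl" → 5 new (o, t, a, t, l)
  "otatprc" → prefix "otat" already present; 3 new (p, r, c)
  "sduzp" → 5 new (s, d, u, z, p)
  "sdukqlh" → prefix "sdu" already present; 4 new (k, q, l, h)
  "sdums" → prefix "sdu" already present; 2 new (m, s)
  "otatuniv" → prefix "otat" already present; 4 new (u, n, i, v)
  "sduv" → prefix "sdu" already present; 1 new (v)
  "sdun" → prefix "sdu" already present; 1 new (n)
  "sdukklggzzd" → prefix "sduk" already present; 7 new (k, l, g, g, z, z, d)
  "otatku" → prefix "otat" already present; 2 new (k, u)
  "otatjlozq" → prefix "otat" already present; 5 new (j, l, o, z, q)
  "sduzpp" → prefix "sduzp" already present; 1 new (p)
  "sduf" → prefix "sdu" already present; 1 new (f)
  "otatalawn" → prefix "otat" already present; 5 new (a, l, a, w, n)
  "sduyqene" → prefix "sdu" already present; 5 new (y, q, e, n, e)
  "otatpmk" → prefix "otatp" already present; 2 new (m, k)
Total nodes = 5 + 3 + 5 + 4 + 2 + 4 + 1 + 1 + 7 + 2 + 5 + 1 + 1 + 5 + 5 + 2 = 53

53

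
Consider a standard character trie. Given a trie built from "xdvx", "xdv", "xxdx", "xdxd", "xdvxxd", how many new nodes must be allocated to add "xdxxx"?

2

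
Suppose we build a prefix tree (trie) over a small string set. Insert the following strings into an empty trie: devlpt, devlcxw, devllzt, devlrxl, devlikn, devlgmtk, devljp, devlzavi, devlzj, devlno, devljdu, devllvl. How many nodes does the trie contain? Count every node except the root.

35

Trace insertions, counting only characters that open a new branch:
  "devlpt" → 6 new (d, e, v, l, p, t)
  "devlcxw" → prefix "devl" already present; 3 new (c, x, w)
  "devllzt" → prefix "devl" already present; 3 new (l, z, t)
  "devlrxl" → prefix "devl" already present; 3 new (r, x, l)
  "devlikn" → prefix "devl" already present; 3 new (i, k, n)
  "devlgmtk" → prefix "devl" already present; 4 new (g, m, t, k)
  "devljp" → prefix "devl" already present; 2 new (j, p)
  "devlzavi" → prefix "devl" already present; 4 new (z, a, v, i)
  "devlzj" → prefix "devlz" already present; 1 new (j)
  "devlno" → prefix "devl" already present; 2 new (n, o)
  "devljdu" → prefix "devlj" already present; 2 new (d, u)
  "devllvl" → prefix "devll" already present; 2 new (v, l)
Total nodes = 6 + 3 + 3 + 3 + 3 + 4 + 2 + 4 + 1 + 2 + 2 + 2 = 35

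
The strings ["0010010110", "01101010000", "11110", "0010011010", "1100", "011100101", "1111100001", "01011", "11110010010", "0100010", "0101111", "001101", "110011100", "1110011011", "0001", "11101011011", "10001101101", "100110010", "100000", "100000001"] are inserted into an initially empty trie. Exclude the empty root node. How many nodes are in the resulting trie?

103

Count nodes per top-level branch (shared prefixes stored once):
  '0'-branch (0001, 0010010110, 0010011010, 001101, 0100010, 01011, 0101111, 01101010000, 011100101): 44 nodes
  '1'-branch (100000, 100000001, 10001101101, 100110010, 1100, 110011100, 1110011011, 11101011011, 11110, 11110010010, 1111100001): 59 nodes
Sum: 103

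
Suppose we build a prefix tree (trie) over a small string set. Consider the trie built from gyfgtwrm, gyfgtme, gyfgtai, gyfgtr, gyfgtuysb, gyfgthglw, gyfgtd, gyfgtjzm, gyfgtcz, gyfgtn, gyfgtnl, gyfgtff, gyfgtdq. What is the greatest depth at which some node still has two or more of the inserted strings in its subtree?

6

The deepest shared node is where two words last agree before diverging.
e.g. "gyfgtd" and "gyfgtdq" share the prefix "gyfgtd" of length 6; no pair shares a longer one.
Longest shared-prefix length: 6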